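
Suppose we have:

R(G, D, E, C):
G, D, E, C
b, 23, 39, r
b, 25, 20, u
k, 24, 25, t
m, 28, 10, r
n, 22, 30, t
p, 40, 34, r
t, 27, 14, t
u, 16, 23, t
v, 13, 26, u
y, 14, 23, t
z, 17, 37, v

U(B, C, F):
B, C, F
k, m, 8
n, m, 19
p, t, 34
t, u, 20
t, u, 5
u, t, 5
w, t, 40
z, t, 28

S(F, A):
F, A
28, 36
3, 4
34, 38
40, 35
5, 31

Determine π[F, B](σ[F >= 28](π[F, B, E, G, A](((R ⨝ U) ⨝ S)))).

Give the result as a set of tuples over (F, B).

R ⋈ U (natural join on C): {(b, 25, 20, u, t, 20), (b, 25, 20, u, t, 5), (k, 24, 25, t, p, 34), (k, 24, 25, t, u, 5), (k, 24, 25, t, w, 40), (k, 24, 25, t, z, 28), (n, 22, 30, t, p, 34), (n, 22, 30, t, u, 5), (n, 22, 30, t, w, 40), (n, 22, 30, t, z, 28), (t, 27, 14, t, p, 34), (t, 27, 14, t, u, 5), (t, 27, 14, t, w, 40), (t, 27, 14, t, z, 28), (u, 16, 23, t, p, 34), (u, 16, 23, t, u, 5), (u, 16, 23, t, w, 40), (u, 16, 23, t, z, 28), (v, 13, 26, u, t, 20), (v, 13, 26, u, t, 5), (y, 14, 23, t, p, 34), (y, 14, 23, t, u, 5), (y, 14, 23, t, w, 40), (y, 14, 23, t, z, 28)}
(R ⨝ U) ⋈ S (natural join on F): {(b, 25, 20, u, t, 5, 31), (k, 24, 25, t, p, 34, 38), (k, 24, 25, t, u, 5, 31), (k, 24, 25, t, w, 40, 35), (k, 24, 25, t, z, 28, 36), (n, 22, 30, t, p, 34, 38), (n, 22, 30, t, u, 5, 31), (n, 22, 30, t, w, 40, 35), (n, 22, 30, t, z, 28, 36), (t, 27, 14, t, p, 34, 38), (t, 27, 14, t, u, 5, 31), (t, 27, 14, t, w, 40, 35), (t, 27, 14, t, z, 28, 36), (u, 16, 23, t, p, 34, 38), (u, 16, 23, t, u, 5, 31), (u, 16, 23, t, w, 40, 35), (u, 16, 23, t, z, 28, 36), (v, 13, 26, u, t, 5, 31), (y, 14, 23, t, p, 34, 38), (y, 14, 23, t, u, 5, 31), (y, 14, 23, t, w, 40, 35), (y, 14, 23, t, z, 28, 36)}
Projecting to F, B, E, G, A: {(28, z, 14, t, 36), (28, z, 23, u, 36), (28, z, 23, y, 36), (28, z, 25, k, 36), (28, z, 30, n, 36), (34, p, 14, t, 38), (34, p, 23, u, 38), (34, p, 23, y, 38), (34, p, 25, k, 38), (34, p, 30, n, 38), (40, w, 14, t, 35), (40, w, 23, u, 35), (40, w, 23, y, 35), (40, w, 25, k, 35), (40, w, 30, n, 35), (5, t, 20, b, 31), (5, t, 26, v, 31), (5, u, 14, t, 31), (5, u, 23, u, 31), (5, u, 23, y, 31), (5, u, 25, k, 31), (5, u, 30, n, 31)}
Apply σ_{F >= 28}; surviving tuples: {(28, z, 14, t, 36), (28, z, 23, u, 36), (28, z, 23, y, 36), (28, z, 25, k, 36), (28, z, 30, n, 36), (34, p, 14, t, 38), (34, p, 23, u, 38), (34, p, 23, y, 38), (34, p, 25, k, 38), (34, p, 30, n, 38), (40, w, 14, t, 35), (40, w, 23, u, 35), (40, w, 23, y, 35), (40, w, 25, k, 35), (40, w, 30, n, 35)}
Projecting to F, B (12 duplicate(s) eliminated): {(28, z), (34, p), (40, w)}

{(28, z), (34, p), (40, w)}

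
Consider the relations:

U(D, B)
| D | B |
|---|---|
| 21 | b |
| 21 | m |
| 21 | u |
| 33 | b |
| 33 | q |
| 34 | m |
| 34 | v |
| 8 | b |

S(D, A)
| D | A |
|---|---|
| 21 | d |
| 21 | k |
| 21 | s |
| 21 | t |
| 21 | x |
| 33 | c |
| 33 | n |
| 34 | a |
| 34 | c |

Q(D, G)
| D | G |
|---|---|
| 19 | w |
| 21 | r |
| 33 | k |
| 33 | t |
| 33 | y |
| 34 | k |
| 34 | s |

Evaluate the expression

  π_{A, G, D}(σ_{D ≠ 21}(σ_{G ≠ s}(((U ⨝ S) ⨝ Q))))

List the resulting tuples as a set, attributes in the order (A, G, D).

Joining U and S on D yields {(21, b, d), (21, b, k), (21, b, s), (21, b, t), (21, b, x), (21, m, d), (21, m, k), (21, m, s), (21, m, t), (21, m, x), (21, u, d), (21, u, k), (21, u, s), (21, u, t), (21, u, x), (33, b, c), (33, b, n), (33, q, c), (33, q, n), (34, m, a), (34, m, c), (34, v, a), (34, v, c)}.
Joining (U ⨝ S) and Q on D yields {(21, b, d, r), (21, b, k, r), (21, b, s, r), (21, b, t, r), (21, b, x, r), (21, m, d, r), (21, m, k, r), (21, m, s, r), (21, m, t, r), (21, m, x, r), (21, u, d, r), (21, u, k, r), (21, u, s, r), (21, u, t, r), (21, u, x, r), (33, b, c, k), (33, b, c, t), (33, b, c, y), (33, b, n, k), (33, b, n, t), (33, b, n, y), (33, q, c, k), (33, q, c, t), (33, q, c, y), (33, q, n, k), (33, q, n, t), (33, q, n, y), (34, m, a, k), (34, m, a, s), (34, m, c, k), (34, m, c, s), (34, v, a, k), (34, v, a, s), (34, v, c, k), (34, v, c, s)}.
Filtering on G ≠ s leaves {(21, b, d, r), (21, b, k, r), (21, b, s, r), (21, b, t, r), (21, b, x, r), (21, m, d, r), (21, m, k, r), (21, m, s, r), (21, m, t, r), (21, m, x, r), (21, u, d, r), (21, u, k, r), (21, u, s, r), (21, u, t, r), (21, u, x, r), (33, b, c, k), (33, b, c, t), (33, b, c, y), (33, b, n, k), (33, b, n, t), (33, b, n, y), (33, q, c, k), (33, q, c, t), (33, q, c, y), (33, q, n, k), (33, q, n, t), (33, q, n, y), (34, m, a, k), (34, m, c, k), (34, v, a, k), (34, v, c, k)}.
Filtering on D ≠ 21 leaves {(33, b, c, k), (33, b, c, t), (33, b, c, y), (33, b, n, k), (33, b, n, t), (33, b, n, y), (33, q, c, k), (33, q, c, t), (33, q, c, y), (33, q, n, k), (33, q, n, t), (33, q, n, y), (34, m, a, k), (34, m, c, k), (34, v, a, k), (34, v, c, k)}.
π_{A, G, D} gives {(a, k, 34), (c, k, 33), (c, k, 34), (c, t, 33), (c, y, 33), (n, k, 33), (n, t, 33), (n, y, 33)} (8 duplicate(s) eliminated).

{(a, k, 34), (c, k, 33), (c, k, 34), (c, t, 33), (c, y, 33), (n, k, 33), (n, t, 33), (n, y, 33)}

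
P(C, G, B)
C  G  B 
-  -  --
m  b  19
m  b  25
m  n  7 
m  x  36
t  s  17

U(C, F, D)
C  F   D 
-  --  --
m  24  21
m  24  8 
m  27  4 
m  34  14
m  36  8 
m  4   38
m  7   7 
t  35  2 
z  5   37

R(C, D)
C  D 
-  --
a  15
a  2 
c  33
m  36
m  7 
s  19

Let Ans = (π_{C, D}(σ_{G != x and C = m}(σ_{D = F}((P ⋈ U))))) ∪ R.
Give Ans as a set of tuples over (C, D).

{(a, 15), (a, 2), (c, 33), (m, 36), (m, 7), (s, 19)}

Joining P and U on C yields {(m, b, 19, 24, 21), (m, b, 19, 24, 8), (m, b, 19, 27, 4), (m, b, 19, 34, 14), (m, b, 19, 36, 8), (m, b, 19, 4, 38), (m, b, 19, 7, 7), (m, b, 25, 24, 21), (m, b, 25, 24, 8), (m, b, 25, 27, 4), (m, b, 25, 34, 14), (m, b, 25, 36, 8), (m, b, 25, 4, 38), (m, b, 25, 7, 7), (m, n, 7, 24, 21), (m, n, 7, 24, 8), (m, n, 7, 27, 4), (m, n, 7, 34, 14), (m, n, 7, 36, 8), (m, n, 7, 4, 38), (m, n, 7, 7, 7), (m, x, 36, 24, 21), (m, x, 36, 24, 8), (m, x, 36, 27, 4), (m, x, 36, 34, 14), (m, x, 36, 36, 8), (m, x, 36, 4, 38), (m, x, 36, 7, 7), (t, s, 17, 35, 2)}.
Apply σ_{D = F}; surviving tuples: {(m, b, 19, 7, 7), (m, b, 25, 7, 7), (m, n, 7, 7, 7), (m, x, 36, 7, 7)}
Apply σ_{G != x and C = m}; surviving tuples: {(m, b, 19, 7, 7), (m, b, 25, 7, 7), (m, n, 7, 7, 7)}
π[C, D]: project onto (C, D) (2 duplicate(s) eliminated) → {(m, 7)}
Union: {(m, 7)} with {(a, 15), (a, 2), (c, 33), (m, 36), (m, 7), (s, 19)} → {(a, 15), (a, 2), (c, 33), (m, 36), (m, 7), (s, 19)}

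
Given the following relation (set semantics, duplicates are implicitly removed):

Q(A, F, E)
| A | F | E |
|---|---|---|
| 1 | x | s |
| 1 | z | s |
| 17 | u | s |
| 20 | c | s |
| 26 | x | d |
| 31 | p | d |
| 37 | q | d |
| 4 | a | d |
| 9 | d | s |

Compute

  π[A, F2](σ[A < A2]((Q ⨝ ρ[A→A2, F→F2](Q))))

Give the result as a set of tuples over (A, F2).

{(1, c), (1, d), (1, u), (17, c), (26, p), (26, q), (31, q), (4, p), (4, q), (4, x), (9, c), (9, u)}

ρ[A→A2, F→F2]: schema becomes (A2, F2, E); tuples unchanged.
Natural join on E: {(1, x, s, 1, x), (1, x, s, 1, z), (1, x, s, 17, u), (1, x, s, 20, c), (1, x, s, 9, d), (1, z, s, 1, x), (1, z, s, 1, z), (1, z, s, 17, u), (1, z, s, 20, c), (1, z, s, 9, d), (17, u, s, 1, x), (17, u, s, 1, z), (17, u, s, 17, u), (17, u, s, 20, c), (17, u, s, 9, d), (20, c, s, 1, x), (20, c, s, 1, z), (20, c, s, 17, u), (20, c, s, 20, c), (20, c, s, 9, d), (26, x, d, 26, x), (26, x, d, 31, p), (26, x, d, 37, q), (26, x, d, 4, a), (31, p, d, 26, x), (31, p, d, 31, p), (31, p, d, 37, q), (31, p, d, 4, a), (37, q, d, 26, x), (37, q, d, 31, p), (37, q, d, 37, q), (37, q, d, 4, a), (4, a, d, 26, x), (4, a, d, 31, p), (4, a, d, 37, q), (4, a, d, 4, a), (9, d, s, 1, x), (9, d, s, 1, z), (9, d, s, 17, u), (9, d, s, 20, c), (9, d, s, 9, d)}
Apply σ_{A < A2}; surviving tuples: {(1, x, s, 17, u), (1, x, s, 20, c), (1, x, s, 9, d), (1, z, s, 17, u), (1, z, s, 20, c), (1, z, s, 9, d), (17, u, s, 20, c), (26, x, d, 31, p), (26, x, d, 37, q), (31, p, d, 37, q), (4, a, d, 26, x), (4, a, d, 31, p), (4, a, d, 37, q), (9, d, s, 17, u), (9, d, s, 20, c)}
Keep only column(s) A, F2 (3 duplicate(s) eliminated): {(1, c), (1, d), (1, u), (17, c), (26, p), (26, q), (31, q), (4, p), (4, q), (4, x), (9, c), (9, u)}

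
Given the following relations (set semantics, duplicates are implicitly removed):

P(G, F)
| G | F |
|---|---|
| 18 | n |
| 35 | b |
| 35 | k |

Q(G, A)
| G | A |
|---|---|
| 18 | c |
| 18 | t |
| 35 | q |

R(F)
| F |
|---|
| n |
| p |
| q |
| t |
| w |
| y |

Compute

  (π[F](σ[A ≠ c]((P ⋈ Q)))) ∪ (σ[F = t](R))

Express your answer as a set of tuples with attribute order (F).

Joining P and Q on G yields {(18, n, c), (18, n, t), (35, b, q), (35, k, q)}.
Filtering on A ≠ c leaves {(18, n, t), (35, b, q), (35, k, q)}.
Keep only column(s) F: {b, k, n}
Filtering on F = t leaves {t}.
Union: {b, k, n} with {t} → {b, k, n, t}

{b, k, n, t}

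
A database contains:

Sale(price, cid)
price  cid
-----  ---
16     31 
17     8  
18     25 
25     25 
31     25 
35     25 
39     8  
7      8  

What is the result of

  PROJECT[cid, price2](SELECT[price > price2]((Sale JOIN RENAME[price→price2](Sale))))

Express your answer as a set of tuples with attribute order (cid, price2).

{(25, 18), (25, 25), (25, 31), (8, 17), (8, 7)}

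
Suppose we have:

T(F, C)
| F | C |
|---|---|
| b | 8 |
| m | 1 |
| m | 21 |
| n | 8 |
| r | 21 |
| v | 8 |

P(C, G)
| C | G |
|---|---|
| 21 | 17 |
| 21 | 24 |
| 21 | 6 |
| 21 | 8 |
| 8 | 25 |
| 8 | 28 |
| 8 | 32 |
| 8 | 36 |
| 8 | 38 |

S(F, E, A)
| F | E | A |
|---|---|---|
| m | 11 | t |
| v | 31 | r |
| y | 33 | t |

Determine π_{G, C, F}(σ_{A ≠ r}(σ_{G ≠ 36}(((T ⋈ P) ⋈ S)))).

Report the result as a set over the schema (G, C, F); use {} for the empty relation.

{(17, 21, m), (24, 21, m), (6, 21, m), (8, 21, m)}

Natural join on C: {(b, 8, 25), (b, 8, 28), (b, 8, 32), (b, 8, 36), (b, 8, 38), (m, 21, 17), (m, 21, 24), (m, 21, 6), (m, 21, 8), (n, 8, 25), (n, 8, 28), (n, 8, 32), (n, 8, 36), (n, 8, 38), (r, 21, 17), (r, 21, 24), (r, 21, 6), (r, 21, 8), (v, 8, 25), (v, 8, 28), (v, 8, 32), (v, 8, 36), (v, 8, 38)}
Natural join on F: {(m, 21, 17, 11, t), (m, 21, 24, 11, t), (m, 21, 6, 11, t), (m, 21, 8, 11, t), (v, 8, 25, 31, r), (v, 8, 28, 31, r), (v, 8, 32, 31, r), (v, 8, 36, 31, r), (v, 8, 38, 31, r)}
σ[G ≠ 36]: keep tuples satisfying G ≠ 36 → {(m, 21, 17, 11, t), (m, 21, 24, 11, t), (m, 21, 6, 11, t), (m, 21, 8, 11, t), (v, 8, 25, 31, r), (v, 8, 28, 31, r), (v, 8, 32, 31, r), (v, 8, 38, 31, r)}
σ[A ≠ r]: keep tuples satisfying A ≠ r → {(m, 21, 17, 11, t), (m, 21, 24, 11, t), (m, 21, 6, 11, t), (m, 21, 8, 11, t)}
π_{G, C, F} gives {(17, 21, m), (24, 21, m), (6, 21, m), (8, 21, m)}.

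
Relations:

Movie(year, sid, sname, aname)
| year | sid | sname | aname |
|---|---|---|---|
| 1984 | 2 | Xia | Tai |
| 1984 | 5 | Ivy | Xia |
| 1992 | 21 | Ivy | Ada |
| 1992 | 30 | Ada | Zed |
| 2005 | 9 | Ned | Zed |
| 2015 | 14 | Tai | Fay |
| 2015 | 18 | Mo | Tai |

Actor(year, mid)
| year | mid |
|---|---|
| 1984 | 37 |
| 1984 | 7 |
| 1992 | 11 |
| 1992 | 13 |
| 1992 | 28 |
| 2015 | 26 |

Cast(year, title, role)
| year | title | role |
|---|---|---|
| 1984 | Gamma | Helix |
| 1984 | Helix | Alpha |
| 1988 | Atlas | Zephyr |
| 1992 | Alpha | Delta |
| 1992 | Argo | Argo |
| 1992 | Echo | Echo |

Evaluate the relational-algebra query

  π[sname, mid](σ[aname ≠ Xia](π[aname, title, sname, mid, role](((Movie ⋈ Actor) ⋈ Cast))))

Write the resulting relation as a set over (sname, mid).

Natural join on year: {(1984, 2, Xia, Tai, 37), (1984, 2, Xia, Tai, 7), (1984, 5, Ivy, Xia, 37), (1984, 5, Ivy, Xia, 7), (1992, 21, Ivy, Ada, 11), (1992, 21, Ivy, Ada, 13), (1992, 21, Ivy, Ada, 28), (1992, 30, Ada, Zed, 11), (1992, 30, Ada, Zed, 13), (1992, 30, Ada, Zed, 28), (2015, 14, Tai, Fay, 26), (2015, 18, Mo, Tai, 26)}
Natural join on year: {(1984, 2, Xia, Tai, 37, Gamma, Helix), (1984, 2, Xia, Tai, 37, Helix, Alpha), (1984, 2, Xia, Tai, 7, Gamma, Helix), (1984, 2, Xia, Tai, 7, Helix, Alpha), (1984, 5, Ivy, Xia, 37, Gamma, Helix), (1984, 5, Ivy, Xia, 37, Helix, Alpha), (1984, 5, Ivy, Xia, 7, Gamma, Helix), (1984, 5, Ivy, Xia, 7, Helix, Alpha), (1992, 21, Ivy, Ada, 11, Alpha, Delta), (1992, 21, Ivy, Ada, 11, Argo, Argo), (1992, 21, Ivy, Ada, 11, Echo, Echo), (1992, 21, Ivy, Ada, 13, Alpha, Delta), (1992, 21, Ivy, Ada, 13, Argo, Argo), (1992, 21, Ivy, Ada, 13, Echo, Echo), (1992, 21, Ivy, Ada, 28, Alpha, Delta), (1992, 21, Ivy, Ada, 28, Argo, Argo), (1992, 21, Ivy, Ada, 28, Echo, Echo), (1992, 30, Ada, Zed, 11, Alpha, Delta), (1992, 30, Ada, Zed, 11, Argo, Argo), (1992, 30, Ada, Zed, 11, Echo, Echo), (1992, 30, Ada, Zed, 13, Alpha, Delta), (1992, 30, Ada, Zed, 13, Argo, Argo), (1992, 30, Ada, Zed, 13, Echo, Echo), (1992, 30, Ada, Zed, 28, Alpha, Delta), (1992, 30, Ada, Zed, 28, Argo, Argo), (1992, 30, Ada, Zed, 28, Echo, Echo)}
Keep only column(s) aname, title, sname, mid, role: {(Ada, Alpha, Ivy, 11, Delta), (Ada, Alpha, Ivy, 13, Delta), (Ada, Alpha, Ivy, 28, Delta), (Ada, Argo, Ivy, 11, Argo), (Ada, Argo, Ivy, 13, Argo), (Ada, Argo, Ivy, 28, Argo), (Ada, Echo, Ivy, 11, Echo), (Ada, Echo, Ivy, 13, Echo), (Ada, Echo, Ivy, 28, Echo), (Tai, Gamma, Xia, 37, Helix), (Tai, Gamma, Xia, 7, Helix), (Tai, Helix, Xia, 37, Alpha), (Tai, Helix, Xia, 7, Alpha), (Xia, Gamma, Ivy, 37, Helix), (Xia, Gamma, Ivy, 7, Helix), (Xia, Helix, Ivy, 37, Alpha), (Xia, Helix, Ivy, 7, Alpha), (Zed, Alpha, Ada, 11, Delta), (Zed, Alpha, Ada, 13, Delta), (Zed, Alpha, Ada, 28, Delta), (Zed, Argo, Ada, 11, Argo), (Zed, Argo, Ada, 13, Argo), (Zed, Argo, Ada, 28, Argo), (Zed, Echo, Ada, 11, Echo), (Zed, Echo, Ada, 13, Echo), (Zed, Echo, Ada, 28, Echo)}
Filtering on aname ≠ Xia leaves {(Ada, Alpha, Ivy, 11, Delta), (Ada, Alpha, Ivy, 13, Delta), (Ada, Alpha, Ivy, 28, Delta), (Ada, Argo, Ivy, 11, Argo), (Ada, Argo, Ivy, 13, Argo), (Ada, Argo, Ivy, 28, Argo), (Ada, Echo, Ivy, 11, Echo), (Ada, Echo, Ivy, 13, Echo), (Ada, Echo, Ivy, 28, Echo), (Tai, Gamma, Xia, 37, Helix), (Tai, Gamma, Xia, 7, Helix), (Tai, Helix, Xia, 37, Alpha), (Tai, Helix, Xia, 7, Alpha), (Zed, Alpha, Ada, 11, Delta), (Zed, Alpha, Ada, 13, Delta), (Zed, Alpha, Ada, 28, Delta), (Zed, Argo, Ada, 11, Argo), (Zed, Argo, Ada, 13, Argo), (Zed, Argo, Ada, 28, Argo), (Zed, Echo, Ada, 11, Echo), (Zed, Echo, Ada, 13, Echo), (Zed, Echo, Ada, 28, Echo)}.
Keep only column(s) sname, mid (14 duplicate(s) eliminated): {(Ada, 11), (Ada, 13), (Ada, 28), (Ivy, 11), (Ivy, 13), (Ivy, 28), (Xia, 37), (Xia, 7)}

{(Ada, 11), (Ada, 13), (Ada, 28), (Ivy, 11), (Ivy, 13), (Ivy, 28), (Xia, 37), (Xia, 7)}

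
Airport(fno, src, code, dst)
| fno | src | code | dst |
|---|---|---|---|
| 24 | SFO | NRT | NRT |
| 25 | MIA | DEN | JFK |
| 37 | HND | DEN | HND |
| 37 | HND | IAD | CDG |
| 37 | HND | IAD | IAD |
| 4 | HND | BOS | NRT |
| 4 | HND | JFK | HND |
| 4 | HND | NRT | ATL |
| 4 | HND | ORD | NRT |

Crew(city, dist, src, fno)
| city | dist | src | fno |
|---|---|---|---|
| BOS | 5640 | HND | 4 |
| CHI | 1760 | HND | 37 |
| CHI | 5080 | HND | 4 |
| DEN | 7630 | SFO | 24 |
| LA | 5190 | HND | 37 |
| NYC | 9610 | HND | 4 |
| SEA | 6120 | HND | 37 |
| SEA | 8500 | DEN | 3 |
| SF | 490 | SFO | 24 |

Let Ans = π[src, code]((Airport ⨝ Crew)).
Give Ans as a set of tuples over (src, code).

Natural join on fno, src: {(24, SFO, NRT, NRT, DEN, 7630), (24, SFO, NRT, NRT, SF, 490), (37, HND, DEN, HND, CHI, 1760), (37, HND, DEN, HND, LA, 5190), (37, HND, DEN, HND, SEA, 6120), (37, HND, IAD, CDG, CHI, 1760), (37, HND, IAD, CDG, LA, 5190), (37, HND, IAD, CDG, SEA, 6120), (37, HND, IAD, IAD, CHI, 1760), (37, HND, IAD, IAD, LA, 5190), (37, HND, IAD, IAD, SEA, 6120), (4, HND, BOS, NRT, BOS, 5640), (4, HND, BOS, NRT, CHI, 5080), (4, HND, BOS, NRT, NYC, 9610), (4, HND, JFK, HND, BOS, 5640), (4, HND, JFK, HND, CHI, 5080), (4, HND, JFK, HND, NYC, 9610), (4, HND, NRT, ATL, BOS, 5640), (4, HND, NRT, ATL, CHI, 5080), (4, HND, NRT, ATL, NYC, 9610), (4, HND, ORD, NRT, BOS, 5640), (4, HND, ORD, NRT, CHI, 5080), (4, HND, ORD, NRT, NYC, 9610)}
π_{src, code} gives {(HND, BOS), (HND, DEN), (HND, IAD), (HND, JFK), (HND, NRT), (HND, ORD), (SFO, NRT)} (16 duplicate(s) eliminated).

{(HND, BOS), (HND, DEN), (HND, IAD), (HND, JFK), (HND, NRT), (HND, ORD), (SFO, NRT)}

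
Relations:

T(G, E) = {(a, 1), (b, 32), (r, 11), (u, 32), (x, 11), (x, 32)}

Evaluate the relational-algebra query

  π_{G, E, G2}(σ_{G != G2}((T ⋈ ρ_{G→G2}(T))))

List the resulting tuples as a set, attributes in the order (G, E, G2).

ρ[G→G2]: schema becomes (G2, E); tuples unchanged.
T ⋈ ρ_{G→G2}(T) (natural join on E): {(a, 1, a), (b, 32, b), (b, 32, u), (b, 32, x), (r, 11, r), (r, 11, x), (u, 32, b), (u, 32, u), (u, 32, x), (x, 11, r), (x, 11, x), (x, 32, b), (x, 32, u), (x, 32, x)}
σ[G != G2]: keep tuples satisfying G != G2 → {(b, 32, u), (b, 32, x), (r, 11, x), (u, 32, b), (u, 32, x), (x, 11, r), (x, 32, b), (x, 32, u)}
π_{G, E, G2} gives {(b, 32, u), (b, 32, x), (r, 11, x), (u, 32, b), (u, 32, x), (x, 11, r), (x, 32, b), (x, 32, u)}.

{(b, 32, u), (b, 32, x), (r, 11, x), (u, 32, b), (u, 32, x), (x, 11, r), (x, 32, b), (x, 32, u)}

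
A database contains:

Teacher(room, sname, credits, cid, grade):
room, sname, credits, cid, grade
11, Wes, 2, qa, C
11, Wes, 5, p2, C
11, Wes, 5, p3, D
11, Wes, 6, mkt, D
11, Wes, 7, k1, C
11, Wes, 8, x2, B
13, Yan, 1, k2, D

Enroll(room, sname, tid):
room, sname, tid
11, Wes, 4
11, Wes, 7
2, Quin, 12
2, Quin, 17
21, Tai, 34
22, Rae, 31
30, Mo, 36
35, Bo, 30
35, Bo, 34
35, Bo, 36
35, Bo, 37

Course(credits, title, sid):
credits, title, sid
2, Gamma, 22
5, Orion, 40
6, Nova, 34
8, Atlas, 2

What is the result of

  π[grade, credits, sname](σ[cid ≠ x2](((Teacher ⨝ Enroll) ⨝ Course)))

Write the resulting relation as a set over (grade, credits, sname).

Natural join on room, sname: {(11, Wes, 2, qa, C, 4), (11, Wes, 2, qa, C, 7), (11, Wes, 5, p2, C, 4), (11, Wes, 5, p2, C, 7), (11, Wes, 5, p3, D, 4), (11, Wes, 5, p3, D, 7), (11, Wes, 6, mkt, D, 4), (11, Wes, 6, mkt, D, 7), (11, Wes, 7, k1, C, 4), (11, Wes, 7, k1, C, 7), (11, Wes, 8, x2, B, 4), (11, Wes, 8, x2, B, 7)}
Natural join on credits: {(11, Wes, 2, qa, C, 4, Gamma, 22), (11, Wes, 2, qa, C, 7, Gamma, 22), (11, Wes, 5, p2, C, 4, Orion, 40), (11, Wes, 5, p2, C, 7, Orion, 40), (11, Wes, 5, p3, D, 4, Orion, 40), (11, Wes, 5, p3, D, 7, Orion, 40), (11, Wes, 6, mkt, D, 4, Nova, 34), (11, Wes, 6, mkt, D, 7, Nova, 34), (11, Wes, 8, x2, B, 4, Atlas, 2), (11, Wes, 8, x2, B, 7, Atlas, 2)}
Apply σ_{cid ≠ x2}; surviving tuples: {(11, Wes, 2, qa, C, 4, Gamma, 22), (11, Wes, 2, qa, C, 7, Gamma, 22), (11, Wes, 5, p2, C, 4, Orion, 40), (11, Wes, 5, p2, C, 7, Orion, 40), (11, Wes, 5, p3, D, 4, Orion, 40), (11, Wes, 5, p3, D, 7, Orion, 40), (11, Wes, 6, mkt, D, 4, Nova, 34), (11, Wes, 6, mkt, D, 7, Nova, 34)}
Keep only column(s) grade, credits, sname (4 duplicate(s) eliminated): {(C, 2, Wes), (C, 5, Wes), (D, 5, Wes), (D, 6, Wes)}

{(C, 2, Wes), (C, 5, Wes), (D, 5, Wes), (D, 6, Wes)}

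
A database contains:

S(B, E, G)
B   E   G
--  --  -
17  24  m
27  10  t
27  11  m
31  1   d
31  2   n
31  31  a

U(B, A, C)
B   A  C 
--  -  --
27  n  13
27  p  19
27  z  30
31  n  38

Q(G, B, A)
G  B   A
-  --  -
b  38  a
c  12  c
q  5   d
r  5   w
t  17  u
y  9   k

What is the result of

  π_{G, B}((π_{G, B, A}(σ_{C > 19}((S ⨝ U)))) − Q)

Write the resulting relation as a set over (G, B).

{(a, 31), (d, 31), (m, 27), (n, 31), (t, 27)}

Natural join on B: {(27, 10, t, n, 13), (27, 10, t, p, 19), (27, 10, t, z, 30), (27, 11, m, n, 13), (27, 11, m, p, 19), (27, 11, m, z, 30), (31, 1, d, n, 38), (31, 2, n, n, 38), (31, 31, a, n, 38)}
Filtering on C > 19 leaves {(27, 10, t, z, 30), (27, 11, m, z, 30), (31, 1, d, n, 38), (31, 2, n, n, 38), (31, 31, a, n, 38)}.
π[G, B, A]: project onto (G, B, A) → {(a, 31, n), (d, 31, n), (m, 27, z), (n, 31, n), (t, 27, z)}
Difference: {(a, 31, n), (d, 31, n), (m, 27, z), (n, 31, n), (t, 27, z)} with {(b, 38, a), (c, 12, c), (q, 5, d), (r, 5, w), (t, 17, u), (y, 9, k)} → {(a, 31, n), (d, 31, n), (m, 27, z), (n, 31, n), (t, 27, z)}
π[G, B]: project onto (G, B) → {(a, 31), (d, 31), (m, 27), (n, 31), (t, 27)}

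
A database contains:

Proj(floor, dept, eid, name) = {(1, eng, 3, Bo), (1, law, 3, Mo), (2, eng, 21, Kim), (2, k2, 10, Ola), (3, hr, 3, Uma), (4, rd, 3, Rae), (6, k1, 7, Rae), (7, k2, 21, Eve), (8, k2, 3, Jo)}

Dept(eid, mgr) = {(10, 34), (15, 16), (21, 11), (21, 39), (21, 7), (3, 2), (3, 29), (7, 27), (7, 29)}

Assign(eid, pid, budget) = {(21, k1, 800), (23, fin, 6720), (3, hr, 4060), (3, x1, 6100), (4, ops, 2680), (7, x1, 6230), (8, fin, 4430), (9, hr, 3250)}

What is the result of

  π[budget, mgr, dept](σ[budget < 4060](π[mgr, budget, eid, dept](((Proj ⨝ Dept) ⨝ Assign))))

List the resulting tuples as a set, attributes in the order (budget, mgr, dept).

{(800, 11, eng), (800, 11, k2), (800, 39, eng), (800, 39, k2), (800, 7, eng), (800, 7, k2)}

Natural join on eid: {(1, eng, 3, Bo, 2), (1, eng, 3, Bo, 29), (1, law, 3, Mo, 2), (1, law, 3, Mo, 29), (2, eng, 21, Kim, 11), (2, eng, 21, Kim, 39), (2, eng, 21, Kim, 7), (2, k2, 10, Ola, 34), (3, hr, 3, Uma, 2), (3, hr, 3, Uma, 29), (4, rd, 3, Rae, 2), (4, rd, 3, Rae, 29), (6, k1, 7, Rae, 27), (6, k1, 7, Rae, 29), (7, k2, 21, Eve, 11), (7, k2, 21, Eve, 39), (7, k2, 21, Eve, 7), (8, k2, 3, Jo, 2), (8, k2, 3, Jo, 29)}
Natural join on eid: {(1, eng, 3, Bo, 2, hr, 4060), (1, eng, 3, Bo, 2, x1, 6100), (1, eng, 3, Bo, 29, hr, 4060), (1, eng, 3, Bo, 29, x1, 6100), (1, law, 3, Mo, 2, hr, 4060), (1, law, 3, Mo, 2, x1, 6100), (1, law, 3, Mo, 29, hr, 4060), (1, law, 3, Mo, 29, x1, 6100), (2, eng, 21, Kim, 11, k1, 800), (2, eng, 21, Kim, 39, k1, 800), (2, eng, 21, Kim, 7, k1, 800), (3, hr, 3, Uma, 2, hr, 4060), (3, hr, 3, Uma, 2, x1, 6100), (3, hr, 3, Uma, 29, hr, 4060), (3, hr, 3, Uma, 29, x1, 6100), (4, rd, 3, Rae, 2, hr, 4060), (4, rd, 3, Rae, 2, x1, 6100), (4, rd, 3, Rae, 29, hr, 4060), (4, rd, 3, Rae, 29, x1, 6100), (6, k1, 7, Rae, 27, x1, 6230), (6, k1, 7, Rae, 29, x1, 6230), (7, k2, 21, Eve, 11, k1, 800), (7, k2, 21, Eve, 39, k1, 800), (7, k2, 21, Eve, 7, k1, 800), (8, k2, 3, Jo, 2, hr, 4060), (8, k2, 3, Jo, 2, x1, 6100), (8, k2, 3, Jo, 29, hr, 4060), (8, k2, 3, Jo, 29, x1, 6100)}
π_{mgr, budget, eid, dept} gives {(11, 800, 21, eng), (11, 800, 21, k2), (2, 4060, 3, eng), (2, 4060, 3, hr), (2, 4060, 3, k2), (2, 4060, 3, law), (2, 4060, 3, rd), (2, 6100, 3, eng), (2, 6100, 3, hr), (2, 6100, 3, k2), (2, 6100, 3, law), (2, 6100, 3, rd), (27, 6230, 7, k1), (29, 4060, 3, eng), (29, 4060, 3, hr), (29, 4060, 3, k2), (29, 4060, 3, law), (29, 4060, 3, rd), (29, 6100, 3, eng), (29, 6100, 3, hr), (29, 6100, 3, k2), (29, 6100, 3, law), (29, 6100, 3, rd), (29, 6230, 7, k1), (39, 800, 21, eng), (39, 800, 21, k2), (7, 800, 21, eng), (7, 800, 21, k2)}.
Filtering on budget < 4060 leaves {(11, 800, 21, eng), (11, 800, 21, k2), (39, 800, 21, eng), (39, 800, 21, k2), (7, 800, 21, eng), (7, 800, 21, k2)}.
π_{budget, mgr, dept} gives {(800, 11, eng), (800, 11, k2), (800, 39, eng), (800, 39, k2), (800, 7, eng), (800, 7, k2)}.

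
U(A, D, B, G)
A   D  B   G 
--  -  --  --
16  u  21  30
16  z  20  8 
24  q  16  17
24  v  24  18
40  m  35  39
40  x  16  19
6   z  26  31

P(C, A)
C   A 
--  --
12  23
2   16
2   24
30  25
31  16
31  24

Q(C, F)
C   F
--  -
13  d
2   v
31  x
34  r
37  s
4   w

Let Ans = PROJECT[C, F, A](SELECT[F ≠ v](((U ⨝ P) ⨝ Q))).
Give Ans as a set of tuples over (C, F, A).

{(31, x, 16), (31, x, 24)}

U ⋈ P (natural join on A): {(16, u, 21, 30, 2), (16, u, 21, 30, 31), (16, z, 20, 8, 2), (16, z, 20, 8, 31), (24, q, 16, 17, 2), (24, q, 16, 17, 31), (24, v, 24, 18, 2), (24, v, 24, 18, 31)}
(U ⨝ P) ⋈ Q (natural join on C): {(16, u, 21, 30, 2, v), (16, u, 21, 30, 31, x), (16, z, 20, 8, 2, v), (16, z, 20, 8, 31, x), (24, q, 16, 17, 2, v), (24, q, 16, 17, 31, x), (24, v, 24, 18, 2, v), (24, v, 24, 18, 31, x)}
Filtering on F ≠ v leaves {(16, u, 21, 30, 31, x), (16, z, 20, 8, 31, x), (24, q, 16, 17, 31, x), (24, v, 24, 18, 31, x)}.
π[C, F, A]: project onto (C, F, A) (2 duplicate(s) eliminated) → {(31, x, 16), (31, x, 24)}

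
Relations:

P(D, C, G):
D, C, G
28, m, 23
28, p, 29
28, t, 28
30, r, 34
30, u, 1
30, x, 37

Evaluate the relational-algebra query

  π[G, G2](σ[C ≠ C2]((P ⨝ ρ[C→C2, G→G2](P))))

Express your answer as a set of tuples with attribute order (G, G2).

ρ[C→C2, G→G2]: schema becomes (D, C2, G2); tuples unchanged.
Natural join on D: {(28, m, 23, m, 23), (28, m, 23, p, 29), (28, m, 23, t, 28), (28, p, 29, m, 23), (28, p, 29, p, 29), (28, p, 29, t, 28), (28, t, 28, m, 23), (28, t, 28, p, 29), (28, t, 28, t, 28), (30, r, 34, r, 34), (30, r, 34, u, 1), (30, r, 34, x, 37), (30, u, 1, r, 34), (30, u, 1, u, 1), (30, u, 1, x, 37), (30, x, 37, r, 34), (30, x, 37, u, 1), (30, x, 37, x, 37)}
Selection C ≠ C2: {(28, m, 23, p, 29), (28, m, 23, t, 28), (28, p, 29, m, 23), (28, p, 29, t, 28), (28, t, 28, m, 23), (28, t, 28, p, 29), (30, r, 34, u, 1), (30, r, 34, x, 37), (30, u, 1, r, 34), (30, u, 1, x, 37), (30, x, 37, r, 34), (30, x, 37, u, 1)}
π[G, G2]: project onto (G, G2) → {(1, 34), (1, 37), (23, 28), (23, 29), (28, 23), (28, 29), (29, 23), (29, 28), (34, 1), (34, 37), (37, 1), (37, 34)}

{(1, 34), (1, 37), (23, 28), (23, 29), (28, 23), (28, 29), (29, 23), (29, 28), (34, 1), (34, 37), (37, 1), (37, 34)}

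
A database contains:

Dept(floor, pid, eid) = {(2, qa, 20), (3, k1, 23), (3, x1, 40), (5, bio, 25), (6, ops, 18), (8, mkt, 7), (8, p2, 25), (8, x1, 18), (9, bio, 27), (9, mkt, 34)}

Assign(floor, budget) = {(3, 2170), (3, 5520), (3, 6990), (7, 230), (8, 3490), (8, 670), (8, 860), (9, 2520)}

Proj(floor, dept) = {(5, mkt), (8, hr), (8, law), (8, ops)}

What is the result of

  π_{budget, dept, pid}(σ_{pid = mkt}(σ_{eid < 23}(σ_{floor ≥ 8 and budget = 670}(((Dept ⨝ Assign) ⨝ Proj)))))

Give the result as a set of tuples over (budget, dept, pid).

Natural join on floor: {(3, k1, 23, 2170), (3, k1, 23, 5520), (3, k1, 23, 6990), (3, x1, 40, 2170), (3, x1, 40, 5520), (3, x1, 40, 6990), (8, mkt, 7, 3490), (8, mkt, 7, 670), (8, mkt, 7, 860), (8, p2, 25, 3490), (8, p2, 25, 670), (8, p2, 25, 860), (8, x1, 18, 3490), (8, x1, 18, 670), (8, x1, 18, 860), (9, bio, 27, 2520), (9, mkt, 34, 2520)}
Natural join on floor: {(8, mkt, 7, 3490, hr), (8, mkt, 7, 3490, law), (8, mkt, 7, 3490, ops), (8, mkt, 7, 670, hr), (8, mkt, 7, 670, law), (8, mkt, 7, 670, ops), (8, mkt, 7, 860, hr), (8, mkt, 7, 860, law), (8, mkt, 7, 860, ops), (8, p2, 25, 3490, hr), (8, p2, 25, 3490, law), (8, p2, 25, 3490, ops), (8, p2, 25, 670, hr), (8, p2, 25, 670, law), (8, p2, 25, 670, ops), (8, p2, 25, 860, hr), (8, p2, 25, 860, law), (8, p2, 25, 860, ops), (8, x1, 18, 3490, hr), (8, x1, 18, 3490, law), (8, x1, 18, 3490, ops), (8, x1, 18, 670, hr), (8, x1, 18, 670, law), (8, x1, 18, 670, ops), (8, x1, 18, 860, hr), (8, x1, 18, 860, law), (8, x1, 18, 860, ops)}
σ[floor ≥ 8 and budget = 670]: keep tuples satisfying floor ≥ 8 and budget = 670 → {(8, mkt, 7, 670, hr), (8, mkt, 7, 670, law), (8, mkt, 7, 670, ops), (8, p2, 25, 670, hr), (8, p2, 25, 670, law), (8, p2, 25, 670, ops), (8, x1, 18, 670, hr), (8, x1, 18, 670, law), (8, x1, 18, 670, ops)}
σ[eid < 23]: keep tuples satisfying eid < 23 → {(8, mkt, 7, 670, hr), (8, mkt, 7, 670, law), (8, mkt, 7, 670, ops), (8, x1, 18, 670, hr), (8, x1, 18, 670, law), (8, x1, 18, 670, ops)}
σ[pid = mkt]: keep tuples satisfying pid = mkt → {(8, mkt, 7, 670, hr), (8, mkt, 7, 670, law), (8, mkt, 7, 670, ops)}
π[budget, dept, pid]: project onto (budget, dept, pid) → {(670, hr, mkt), (670, law, mkt), (670, ops, mkt)}

{(670, hr, mkt), (670, law, mkt), (670, ops, mkt)}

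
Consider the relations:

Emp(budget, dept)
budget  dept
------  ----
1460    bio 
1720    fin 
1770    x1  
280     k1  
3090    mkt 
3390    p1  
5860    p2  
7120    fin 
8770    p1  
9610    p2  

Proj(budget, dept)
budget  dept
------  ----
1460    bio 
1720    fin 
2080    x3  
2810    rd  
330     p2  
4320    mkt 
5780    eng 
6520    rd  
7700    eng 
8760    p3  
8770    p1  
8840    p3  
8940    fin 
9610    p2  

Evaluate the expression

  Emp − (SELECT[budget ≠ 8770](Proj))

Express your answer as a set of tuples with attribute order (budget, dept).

{(1770, x1), (280, k1), (3090, mkt), (3390, p1), (5860, p2), (7120, fin), (8770, p1)}

Apply σ_{budget ≠ 8770}; surviving tuples: {(1460, bio), (1720, fin), (2080, x3), (2810, rd), (330, p2), (4320, mkt), (5780, eng), (6520, rd), (7700, eng), (8760, p3), (8840, p3), (8940, fin), (9610, p2)}
Taking the difference: {(1770, x1), (280, k1), (3090, mkt), (3390, p1), (5860, p2), (7120, fin), (8770, p1)}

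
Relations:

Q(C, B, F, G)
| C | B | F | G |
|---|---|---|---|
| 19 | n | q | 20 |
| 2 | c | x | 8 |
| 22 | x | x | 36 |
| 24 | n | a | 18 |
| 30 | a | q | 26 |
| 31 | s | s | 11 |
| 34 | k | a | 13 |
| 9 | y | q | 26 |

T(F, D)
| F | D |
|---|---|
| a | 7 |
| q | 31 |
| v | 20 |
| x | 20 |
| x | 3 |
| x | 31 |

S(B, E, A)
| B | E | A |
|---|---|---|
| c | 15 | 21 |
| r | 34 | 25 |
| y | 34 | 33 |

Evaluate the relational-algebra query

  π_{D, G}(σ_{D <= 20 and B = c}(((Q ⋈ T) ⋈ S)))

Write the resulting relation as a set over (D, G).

{(20, 8), (3, 8)}

Q ⋈ T (natural join on F): {(19, n, q, 20, 31), (2, c, x, 8, 20), (2, c, x, 8, 3), (2, c, x, 8, 31), (22, x, x, 36, 20), (22, x, x, 36, 3), (22, x, x, 36, 31), (24, n, a, 18, 7), (30, a, q, 26, 31), (34, k, a, 13, 7), (9, y, q, 26, 31)}
(Q ⋈ T) ⋈ S (natural join on B): {(2, c, x, 8, 20, 15, 21), (2, c, x, 8, 3, 15, 21), (2, c, x, 8, 31, 15, 21), (9, y, q, 26, 31, 34, 33)}
σ[D <= 20 and B = c]: keep tuples satisfying D <= 20 and B = c → {(2, c, x, 8, 20, 15, 21), (2, c, x, 8, 3, 15, 21)}
Projecting to D, G: {(20, 8), (3, 8)}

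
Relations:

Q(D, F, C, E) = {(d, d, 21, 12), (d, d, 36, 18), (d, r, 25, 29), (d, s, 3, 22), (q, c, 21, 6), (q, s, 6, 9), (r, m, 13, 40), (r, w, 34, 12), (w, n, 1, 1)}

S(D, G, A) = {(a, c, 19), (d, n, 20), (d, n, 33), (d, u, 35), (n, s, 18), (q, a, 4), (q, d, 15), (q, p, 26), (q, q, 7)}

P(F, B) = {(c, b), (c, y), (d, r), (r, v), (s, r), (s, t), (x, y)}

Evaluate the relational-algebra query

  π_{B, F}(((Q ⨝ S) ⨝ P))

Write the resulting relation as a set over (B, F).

Q ⋈ S (natural join on D): {(d, d, 21, 12, n, 20), (d, d, 21, 12, n, 33), (d, d, 21, 12, u, 35), (d, d, 36, 18, n, 20), (d, d, 36, 18, n, 33), (d, d, 36, 18, u, 35), (d, r, 25, 29, n, 20), (d, r, 25, 29, n, 33), (d, r, 25, 29, u, 35), (d, s, 3, 22, n, 20), (d, s, 3, 22, n, 33), (d, s, 3, 22, u, 35), (q, c, 21, 6, a, 4), (q, c, 21, 6, d, 15), (q, c, 21, 6, p, 26), (q, c, 21, 6, q, 7), (q, s, 6, 9, a, 4), (q, s, 6, 9, d, 15), (q, s, 6, 9, p, 26), (q, s, 6, 9, q, 7)}
(Q ⨝ S) ⋈ P (natural join on F): {(d, d, 21, 12, n, 20, r), (d, d, 21, 12, n, 33, r), (d, d, 21, 12, u, 35, r), (d, d, 36, 18, n, 20, r), (d, d, 36, 18, n, 33, r), (d, d, 36, 18, u, 35, r), (d, r, 25, 29, n, 20, v), (d, r, 25, 29, n, 33, v), (d, r, 25, 29, u, 35, v), (d, s, 3, 22, n, 20, r), (d, s, 3, 22, n, 20, t), (d, s, 3, 22, n, 33, r), (d, s, 3, 22, n, 33, t), (d, s, 3, 22, u, 35, r), (d, s, 3, 22, u, 35, t), (q, c, 21, 6, a, 4, b), (q, c, 21, 6, a, 4, y), (q, c, 21, 6, d, 15, b), (q, c, 21, 6, d, 15, y), (q, c, 21, 6, p, 26, b), (q, c, 21, 6, p, 26, y), (q, c, 21, 6, q, 7, b), (q, c, 21, 6, q, 7, y), (q, s, 6, 9, a, 4, r), (q, s, 6, 9, a, 4, t), (q, s, 6, 9, d, 15, r), (q, s, 6, 9, d, 15, t), (q, s, 6, 9, p, 26, r), (q, s, 6, 9, p, 26, t), (q, s, 6, 9, q, 7, r), (q, s, 6, 9, q, 7, t)}
π_{B, F} gives {(b, c), (r, d), (r, s), (t, s), (v, r), (y, c)} (25 duplicate(s) eliminated).

{(b, c), (r, d), (r, s), (t, s), (v, r), (y, c)}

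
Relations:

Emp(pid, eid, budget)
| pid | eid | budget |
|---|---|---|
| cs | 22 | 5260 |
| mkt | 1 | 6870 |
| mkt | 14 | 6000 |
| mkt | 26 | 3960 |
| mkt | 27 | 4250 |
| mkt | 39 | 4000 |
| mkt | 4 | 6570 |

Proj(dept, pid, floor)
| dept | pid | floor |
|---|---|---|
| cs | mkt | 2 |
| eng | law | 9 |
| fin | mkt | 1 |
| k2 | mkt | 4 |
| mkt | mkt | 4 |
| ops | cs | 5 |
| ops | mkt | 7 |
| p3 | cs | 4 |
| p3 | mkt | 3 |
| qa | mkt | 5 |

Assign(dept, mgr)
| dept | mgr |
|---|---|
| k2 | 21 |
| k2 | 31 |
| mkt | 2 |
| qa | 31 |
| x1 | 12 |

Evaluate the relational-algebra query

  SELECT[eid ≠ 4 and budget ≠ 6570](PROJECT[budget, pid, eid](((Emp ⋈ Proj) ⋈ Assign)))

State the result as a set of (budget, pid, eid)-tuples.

Emp ⋈ Proj (natural join on pid): {(cs, 22, 5260, ops, 5), (cs, 22, 5260, p3, 4), (mkt, 1, 6870, cs, 2), (mkt, 1, 6870, fin, 1), (mkt, 1, 6870, k2, 4), (mkt, 1, 6870, mkt, 4), (mkt, 1, 6870, ops, 7), (mkt, 1, 6870, p3, 3), (mkt, 1, 6870, qa, 5), (mkt, 14, 6000, cs, 2), (mkt, 14, 6000, fin, 1), (mkt, 14, 6000, k2, 4), (mkt, 14, 6000, mkt, 4), (mkt, 14, 6000, ops, 7), (mkt, 14, 6000, p3, 3), (mkt, 14, 6000, qa, 5), (mkt, 26, 3960, cs, 2), (mkt, 26, 3960, fin, 1), (mkt, 26, 3960, k2, 4), (mkt, 26, 3960, mkt, 4), (mkt, 26, 3960, ops, 7), (mkt, 26, 3960, p3, 3), (mkt, 26, 3960, qa, 5), (mkt, 27, 4250, cs, 2), (mkt, 27, 4250, fin, 1), (mkt, 27, 4250, k2, 4), (mkt, 27, 4250, mkt, 4), (mkt, 27, 4250, ops, 7), (mkt, 27, 4250, p3, 3), (mkt, 27, 4250, qa, 5), (mkt, 39, 4000, cs, 2), (mkt, 39, 4000, fin, 1), (mkt, 39, 4000, k2, 4), (mkt, 39, 4000, mkt, 4), (mkt, 39, 4000, ops, 7), (mkt, 39, 4000, p3, 3), (mkt, 39, 4000, qa, 5), (mkt, 4, 6570, cs, 2), (mkt, 4, 6570, fin, 1), (mkt, 4, 6570, k2, 4), (mkt, 4, 6570, mkt, 4), (mkt, 4, 6570, ops, 7), (mkt, 4, 6570, p3, 3), (mkt, 4, 6570, qa, 5)}
(Emp ⋈ Proj) ⋈ Assign (natural join on dept): {(mkt, 1, 6870, k2, 4, 21), (mkt, 1, 6870, k2, 4, 31), (mkt, 1, 6870, mkt, 4, 2), (mkt, 1, 6870, qa, 5, 31), (mkt, 14, 6000, k2, 4, 21), (mkt, 14, 6000, k2, 4, 31), (mkt, 14, 6000, mkt, 4, 2), (mkt, 14, 6000, qa, 5, 31), (mkt, 26, 3960, k2, 4, 21), (mkt, 26, 3960, k2, 4, 31), (mkt, 26, 3960, mkt, 4, 2), (mkt, 26, 3960, qa, 5, 31), (mkt, 27, 4250, k2, 4, 21), (mkt, 27, 4250, k2, 4, 31), (mkt, 27, 4250, mkt, 4, 2), (mkt, 27, 4250, qa, 5, 31), (mkt, 39, 4000, k2, 4, 21), (mkt, 39, 4000, k2, 4, 31), (mkt, 39, 4000, mkt, 4, 2), (mkt, 39, 4000, qa, 5, 31), (mkt, 4, 6570, k2, 4, 21), (mkt, 4, 6570, k2, 4, 31), (mkt, 4, 6570, mkt, 4, 2), (mkt, 4, 6570, qa, 5, 31)}
Projecting to budget, pid, eid (18 duplicate(s) eliminated): {(3960, mkt, 26), (4000, mkt, 39), (4250, mkt, 27), (6000, mkt, 14), (6570, mkt, 4), (6870, mkt, 1)}
Apply σ_{eid ≠ 4 and budget ≠ 6570}; surviving tuples: {(3960, mkt, 26), (4000, mkt, 39), (4250, mkt, 27), (6000, mkt, 14), (6870, mkt, 1)}

{(3960, mkt, 26), (4000, mkt, 39), (4250, mkt, 27), (6000, mkt, 14), (6870, mkt, 1)}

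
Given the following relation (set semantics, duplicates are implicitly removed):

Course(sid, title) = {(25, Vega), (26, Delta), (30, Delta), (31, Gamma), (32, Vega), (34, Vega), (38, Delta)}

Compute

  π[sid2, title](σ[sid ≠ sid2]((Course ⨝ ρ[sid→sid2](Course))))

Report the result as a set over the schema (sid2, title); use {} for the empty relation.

{(25, Vega), (26, Delta), (30, Delta), (32, Vega), (34, Vega), (38, Delta)}

ρ[sid→sid2]: schema becomes (sid2, title); tuples unchanged.
Course ⋈ ρ[sid→sid2](Course) (natural join on title): {(25, Vega, 25), (25, Vega, 32), (25, Vega, 34), (26, Delta, 26), (26, Delta, 30), (26, Delta, 38), (30, Delta, 26), (30, Delta, 30), (30, Delta, 38), (31, Gamma, 31), (32, Vega, 25), (32, Vega, 32), (32, Vega, 34), (34, Vega, 25), (34, Vega, 32), (34, Vega, 34), (38, Delta, 26), (38, Delta, 30), (38, Delta, 38)}
Filtering on sid ≠ sid2 leaves {(25, Vega, 32), (25, Vega, 34), (26, Delta, 30), (26, Delta, 38), (30, Delta, 26), (30, Delta, 38), (32, Vega, 25), (32, Vega, 34), (34, Vega, 25), (34, Vega, 32), (38, Delta, 26), (38, Delta, 30)}.
π[sid2, title]: project onto (sid2, title) (6 duplicate(s) eliminated) → {(25, Vega), (26, Delta), (30, Delta), (32, Vega), (34, Vega), (38, Delta)}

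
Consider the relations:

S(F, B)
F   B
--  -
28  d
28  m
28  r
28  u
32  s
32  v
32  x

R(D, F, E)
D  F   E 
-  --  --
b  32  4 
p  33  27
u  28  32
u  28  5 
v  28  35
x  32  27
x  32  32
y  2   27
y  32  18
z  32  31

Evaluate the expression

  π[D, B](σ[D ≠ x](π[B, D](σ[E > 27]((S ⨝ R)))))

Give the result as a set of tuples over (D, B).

Joining S and R on F yields {(28, d, u, 32), (28, d, u, 5), (28, d, v, 35), (28, m, u, 32), (28, m, u, 5), (28, m, v, 35), (28, r, u, 32), (28, r, u, 5), (28, r, v, 35), (28, u, u, 32), (28, u, u, 5), (28, u, v, 35), (32, s, b, 4), (32, s, x, 27), (32, s, x, 32), (32, s, y, 18), (32, s, z, 31), (32, v, b, 4), (32, v, x, 27), (32, v, x, 32), (32, v, y, 18), (32, v, z, 31), (32, x, b, 4), (32, x, x, 27), (32, x, x, 32), (32, x, y, 18), (32, x, z, 31)}.
Filtering on E > 27 leaves {(28, d, u, 32), (28, d, v, 35), (28, m, u, 32), (28, m, v, 35), (28, r, u, 32), (28, r, v, 35), (28, u, u, 32), (28, u, v, 35), (32, s, x, 32), (32, s, z, 31), (32, v, x, 32), (32, v, z, 31), (32, x, x, 32), (32, x, z, 31)}.
Projecting to B, D: {(d, u), (d, v), (m, u), (m, v), (r, u), (r, v), (s, x), (s, z), (u, u), (u, v), (v, x), (v, z), (x, x), (x, z)}
Filtering on D ≠ x leaves {(d, u), (d, v), (m, u), (m, v), (r, u), (r, v), (s, z), (u, u), (u, v), (v, z), (x, z)}.
Projecting to D, B: {(u, d), (u, m), (u, r), (u, u), (v, d), (v, m), (v, r), (v, u), (z, s), (z, v), (z, x)}

{(u, d), (u, m), (u, r), (u, u), (v, d), (v, m), (v, r), (v, u), (z, s), (z, v), (z, x)}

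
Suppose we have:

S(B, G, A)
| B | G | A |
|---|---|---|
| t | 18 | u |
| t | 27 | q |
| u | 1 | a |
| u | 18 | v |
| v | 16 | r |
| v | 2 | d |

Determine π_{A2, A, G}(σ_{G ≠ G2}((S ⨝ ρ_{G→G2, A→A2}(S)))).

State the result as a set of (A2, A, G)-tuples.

{(a, v, 18), (d, r, 16), (q, u, 18), (r, d, 2), (u, q, 27), (v, a, 1)}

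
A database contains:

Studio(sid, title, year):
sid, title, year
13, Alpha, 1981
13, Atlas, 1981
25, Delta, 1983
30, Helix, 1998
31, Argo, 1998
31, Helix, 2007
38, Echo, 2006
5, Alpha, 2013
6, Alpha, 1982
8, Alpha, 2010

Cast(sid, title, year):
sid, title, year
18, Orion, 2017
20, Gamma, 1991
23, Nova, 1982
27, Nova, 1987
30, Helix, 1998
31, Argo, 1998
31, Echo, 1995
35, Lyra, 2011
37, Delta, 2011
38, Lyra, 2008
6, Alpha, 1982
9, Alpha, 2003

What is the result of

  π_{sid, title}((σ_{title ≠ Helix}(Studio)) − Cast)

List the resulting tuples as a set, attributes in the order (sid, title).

{(13, Alpha), (13, Atlas), (25, Delta), (38, Echo), (5, Alpha), (8, Alpha)}

Filtering on title ≠ Helix leaves {(13, Alpha, 1981), (13, Atlas, 1981), (25, Delta, 1983), (31, Argo, 1998), (38, Echo, 2006), (5, Alpha, 2013), (6, Alpha, 1982), (8, Alpha, 2010)}.
Set difference of the two operands is {(13, Alpha, 1981), (13, Atlas, 1981), (25, Delta, 1983), (38, Echo, 2006), (5, Alpha, 2013), (8, Alpha, 2010)}.
π[sid, title]: project onto (sid, title) → {(13, Alpha), (13, Atlas), (25, Delta), (38, Echo), (5, Alpha), (8, Alpha)}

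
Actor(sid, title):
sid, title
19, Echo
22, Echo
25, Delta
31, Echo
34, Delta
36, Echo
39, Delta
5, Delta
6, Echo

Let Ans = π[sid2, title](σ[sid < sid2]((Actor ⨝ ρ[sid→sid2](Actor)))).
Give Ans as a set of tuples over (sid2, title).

ρ[sid→sid2]: schema becomes (sid2, title); tuples unchanged.
Joining Actor and ρ[sid→sid2](Actor) on title yields {(19, Echo, 19), (19, Echo, 22), (19, Echo, 31), (19, Echo, 36), (19, Echo, 6), (22, Echo, 19), (22, Echo, 22), (22, Echo, 31), (22, Echo, 36), (22, Echo, 6), (25, Delta, 25), (25, Delta, 34), (25, Delta, 39), (25, Delta, 5), (31, Echo, 19), (31, Echo, 22), (31, Echo, 31), (31, Echo, 36), (31, Echo, 6), (34, Delta, 25), (34, Delta, 34), (34, Delta, 39), (34, Delta, 5), (36, Echo, 19), (36, Echo, 22), (36, Echo, 31), (36, Echo, 36), (36, Echo, 6), (39, Delta, 25), (39, Delta, 34), (39, Delta, 39), (39, Delta, 5), (5, Delta, 25), (5, Delta, 34), (5, Delta, 39), (5, Delta, 5), (6, Echo, 19), (6, Echo, 22), (6, Echo, 31), (6, Echo, 36), (6, Echo, 6)}.
Selection sid < sid2: {(19, Echo, 22), (19, Echo, 31), (19, Echo, 36), (22, Echo, 31), (22, Echo, 36), (25, Delta, 34), (25, Delta, 39), (31, Echo, 36), (34, Delta, 39), (5, Delta, 25), (5, Delta, 34), (5, Delta, 39), (6, Echo, 19), (6, Echo, 22), (6, Echo, 31), (6, Echo, 36)}
π_{sid2, title} gives {(19, Echo), (22, Echo), (25, Delta), (31, Echo), (34, Delta), (36, Echo), (39, Delta)} (9 duplicate(s) eliminated).

{(19, Echo), (22, Echo), (25, Delta), (31, Echo), (34, Delta), (36, Echo), (39, Delta)}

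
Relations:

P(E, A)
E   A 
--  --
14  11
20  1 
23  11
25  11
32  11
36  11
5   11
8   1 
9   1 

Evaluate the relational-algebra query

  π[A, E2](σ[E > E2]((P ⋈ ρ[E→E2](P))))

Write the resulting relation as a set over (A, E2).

ρ[E→E2]: schema becomes (E2, A); tuples unchanged.
Joining P and ρ[E→E2](P) on A yields {(14, 11, 14), (14, 11, 23), (14, 11, 25), (14, 11, 32), (14, 11, 36), (14, 11, 5), (20, 1, 20), (20, 1, 8), (20, 1, 9), (23, 11, 14), (23, 11, 23), (23, 11, 25), (23, 11, 32), (23, 11, 36), (23, 11, 5), (25, 11, 14), (25, 11, 23), (25, 11, 25), (25, 11, 32), (25, 11, 36), (25, 11, 5), (32, 11, 14), (32, 11, 23), (32, 11, 25), (32, 11, 32), (32, 11, 36), (32, 11, 5), (36, 11, 14), (36, 11, 23), (36, 11, 25), (36, 11, 32), (36, 11, 36), (36, 11, 5), (5, 11, 14), (5, 11, 23), (5, 11, 25), (5, 11, 32), (5, 11, 36), (5, 11, 5), (8, 1, 20), (8, 1, 8), (8, 1, 9), (9, 1, 20), (9, 1, 8), (9, 1, 9)}.
σ[E > E2]: keep tuples satisfying E > E2 → {(14, 11, 5), (20, 1, 8), (20, 1, 9), (23, 11, 14), (23, 11, 5), (25, 11, 14), (25, 11, 23), (25, 11, 5), (32, 11, 14), (32, 11, 23), (32, 11, 25), (32, 11, 5), (36, 11, 14), (36, 11, 23), (36, 11, 25), (36, 11, 32), (36, 11, 5), (9, 1, 8)}
Projecting to A, E2 (11 duplicate(s) eliminated): {(1, 8), (1, 9), (11, 14), (11, 23), (11, 25), (11, 32), (11, 5)}

{(1, 8), (1, 9), (11, 14), (11, 23), (11, 25), (11, 32), (11, 5)}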